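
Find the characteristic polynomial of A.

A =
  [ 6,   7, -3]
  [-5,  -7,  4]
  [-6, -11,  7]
x^3 - 6*x^2 + 12*x - 8

Expanding det(x·I − A) (e.g. by cofactor expansion or by noting that A is similar to its Jordan form J, which has the same characteristic polynomial as A) gives
  χ_A(x) = x^3 - 6*x^2 + 12*x - 8
which factors as (x - 2)^3. The eigenvalues (with algebraic multiplicities) are λ = 2 with multiplicity 3.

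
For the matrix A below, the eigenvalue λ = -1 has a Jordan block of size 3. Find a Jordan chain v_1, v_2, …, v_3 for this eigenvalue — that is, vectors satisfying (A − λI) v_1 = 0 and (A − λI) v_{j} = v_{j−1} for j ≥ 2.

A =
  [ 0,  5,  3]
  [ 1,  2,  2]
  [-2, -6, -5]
A Jordan chain for λ = -1 of length 3:
v_1 = (2, 2, -4)ᵀ
v_2 = (5, 3, -6)ᵀ
v_3 = (0, 1, 0)ᵀ

Let N = A − (-1)·I. We want v_3 with N^3 v_3 = 0 but N^2 v_3 ≠ 0; then v_{j-1} := N · v_j for j = 3, …, 2.

Pick v_3 = (0, 1, 0)ᵀ.
Then v_2 = N · v_3 = (5, 3, -6)ᵀ.
Then v_1 = N · v_2 = (2, 2, -4)ᵀ.

Sanity check: (A − (-1)·I) v_1 = (0, 0, 0)ᵀ = 0. ✓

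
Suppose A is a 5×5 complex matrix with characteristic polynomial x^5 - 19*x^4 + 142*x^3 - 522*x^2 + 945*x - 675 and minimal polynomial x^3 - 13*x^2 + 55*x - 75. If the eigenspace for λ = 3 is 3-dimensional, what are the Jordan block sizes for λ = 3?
Block sizes for λ = 3: [1, 1, 1]

Step 1 — from the characteristic polynomial, algebraic multiplicity of λ = 3 is 3. From dim ker(A − (3)·I) = 3, there are exactly 3 Jordan blocks for λ = 3.
Step 2 — from the minimal polynomial, the factor (x − 3) tells us the largest block for λ = 3 has size 1.
Step 3 — with total size 3, 3 blocks, and largest block 1, the block sizes (in nonincreasing order) are [1, 1, 1].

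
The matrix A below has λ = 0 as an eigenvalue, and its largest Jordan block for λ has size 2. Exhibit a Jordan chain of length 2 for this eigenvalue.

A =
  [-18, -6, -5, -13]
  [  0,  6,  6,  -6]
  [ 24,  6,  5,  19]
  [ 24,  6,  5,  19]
A Jordan chain for λ = 0 of length 2:
v_1 = (-1, 0, 1, 1)ᵀ
v_2 = (0, 1, -1, 0)ᵀ

Let N = A − (0)·I. We want v_2 with N^2 v_2 = 0 but N^1 v_2 ≠ 0; then v_{j-1} := N · v_j for j = 2, …, 2.

Pick v_2 = (0, 1, -1, 0)ᵀ.
Then v_1 = N · v_2 = (-1, 0, 1, 1)ᵀ.

Sanity check: (A − (0)·I) v_1 = (0, 0, 0, 0)ᵀ = 0. ✓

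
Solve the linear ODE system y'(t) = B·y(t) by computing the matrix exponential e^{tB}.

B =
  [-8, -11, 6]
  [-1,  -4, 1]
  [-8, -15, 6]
e^{tB} =
  [-t^2*exp(-2*t)/2 - 6*t*exp(-2*t) + exp(-2*t), -t^2*exp(-2*t) - 11*t*exp(-2*t), t^2*exp(-2*t)/2 + 6*t*exp(-2*t)]
  [-t*exp(-2*t), -2*t*exp(-2*t) + exp(-2*t), t*exp(-2*t)]
  [-t^2*exp(-2*t)/2 - 8*t*exp(-2*t), -t^2*exp(-2*t) - 15*t*exp(-2*t), t^2*exp(-2*t)/2 + 8*t*exp(-2*t) + exp(-2*t)]

Strategy: write B = P · J · P⁻¹ where J is a Jordan canonical form, so e^{tB} = P · e^{tJ} · P⁻¹, and e^{tJ} can be computed block-by-block.

B has Jordan form
J =
  [-2,  1,  0]
  [ 0, -2,  1]
  [ 0,  0, -2]
(up to reordering of blocks).

Per-block formulas:
  For a 3×3 Jordan block J_3(-2): exp(t · J_3(-2)) = e^(-2t)·(I + t·N + (t^2/2)·N^2), where N is the 3×3 nilpotent shift.

After assembling e^{tJ} and conjugating by P, we get:

e^{tB} =
  [-t^2*exp(-2*t)/2 - 6*t*exp(-2*t) + exp(-2*t), -t^2*exp(-2*t) - 11*t*exp(-2*t), t^2*exp(-2*t)/2 + 6*t*exp(-2*t)]
  [-t*exp(-2*t), -2*t*exp(-2*t) + exp(-2*t), t*exp(-2*t)]
  [-t^2*exp(-2*t)/2 - 8*t*exp(-2*t), -t^2*exp(-2*t) - 15*t*exp(-2*t), t^2*exp(-2*t)/2 + 8*t*exp(-2*t) + exp(-2*t)]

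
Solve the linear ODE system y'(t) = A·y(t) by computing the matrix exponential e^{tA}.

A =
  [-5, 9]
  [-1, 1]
e^{tA} =
  [-3*t*exp(-2*t) + exp(-2*t), 9*t*exp(-2*t)]
  [-t*exp(-2*t), 3*t*exp(-2*t) + exp(-2*t)]

Strategy: write A = P · J · P⁻¹ where J is a Jordan canonical form, so e^{tA} = P · e^{tJ} · P⁻¹, and e^{tJ} can be computed block-by-block.

A has Jordan form
J =
  [-2,  1]
  [ 0, -2]
(up to reordering of blocks).

Per-block formulas:
  For a 2×2 Jordan block J_2(-2): exp(t · J_2(-2)) = e^(-2t)·(I + t·N), where N is the 2×2 nilpotent shift.

After assembling e^{tJ} and conjugating by P, we get:

e^{tA} =
  [-3*t*exp(-2*t) + exp(-2*t), 9*t*exp(-2*t)]
  [-t*exp(-2*t), 3*t*exp(-2*t) + exp(-2*t)]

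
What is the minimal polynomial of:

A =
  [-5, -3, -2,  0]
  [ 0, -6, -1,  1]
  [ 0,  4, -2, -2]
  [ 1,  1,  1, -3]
x^3 + 12*x^2 + 48*x + 64

The characteristic polynomial is χ_A(x) = (x + 4)^4, so the eigenvalues are known. The minimal polynomial is
  m_A(x) = Π_λ (x − λ)^{k_λ}
where k_λ is the size of the *largest* Jordan block for λ (equivalently, the smallest k with (A − λI)^k v = 0 for every generalised eigenvector v of λ).

  λ = -4: largest Jordan block has size 3, contributing (x + 4)^3

So m_A(x) = (x + 4)^3 = x^3 + 12*x^2 + 48*x + 64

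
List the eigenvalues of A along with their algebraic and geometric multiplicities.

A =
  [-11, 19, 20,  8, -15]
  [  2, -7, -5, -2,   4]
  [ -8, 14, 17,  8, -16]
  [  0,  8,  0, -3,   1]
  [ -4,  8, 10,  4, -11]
λ = -3: alg = 5, geom = 2

Step 1 — factor the characteristic polynomial to read off the algebraic multiplicities:
  χ_A(x) = (x + 3)^5

Step 2 — compute geometric multiplicities via the rank-nullity identity g(λ) = n − rank(A − λI):
  rank(A − (-3)·I) = 3, so dim ker(A − (-3)·I) = n − 3 = 2

Summary:
  λ = -3: algebraic multiplicity = 5, geometric multiplicity = 2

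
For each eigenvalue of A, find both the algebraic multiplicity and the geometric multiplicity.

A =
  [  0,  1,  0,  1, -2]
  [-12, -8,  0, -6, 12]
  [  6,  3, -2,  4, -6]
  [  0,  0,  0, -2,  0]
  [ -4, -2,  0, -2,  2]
λ = -2: alg = 5, geom = 3

Step 1 — factor the characteristic polynomial to read off the algebraic multiplicities:
  χ_A(x) = (x + 2)^5

Step 2 — compute geometric multiplicities via the rank-nullity identity g(λ) = n − rank(A − λI):
  rank(A − (-2)·I) = 2, so dim ker(A − (-2)·I) = n − 2 = 3

Summary:
  λ = -2: algebraic multiplicity = 5, geometric multiplicity = 3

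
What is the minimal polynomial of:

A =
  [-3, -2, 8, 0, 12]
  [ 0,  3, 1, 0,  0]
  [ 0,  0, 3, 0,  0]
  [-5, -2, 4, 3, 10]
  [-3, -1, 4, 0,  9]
x^3 - 9*x^2 + 27*x - 27

The characteristic polynomial is χ_A(x) = (x - 3)^5, so the eigenvalues are known. The minimal polynomial is
  m_A(x) = Π_λ (x − λ)^{k_λ}
where k_λ is the size of the *largest* Jordan block for λ (equivalently, the smallest k with (A − λI)^k v = 0 for every generalised eigenvector v of λ).

  λ = 3: largest Jordan block has size 3, contributing (x − 3)^3

So m_A(x) = (x - 3)^3 = x^3 - 9*x^2 + 27*x - 27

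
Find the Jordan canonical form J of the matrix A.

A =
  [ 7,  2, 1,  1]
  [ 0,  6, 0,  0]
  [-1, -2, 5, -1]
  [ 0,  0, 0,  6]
J_2(6) ⊕ J_1(6) ⊕ J_1(6)

The characteristic polynomial is
  det(x·I − A) = x^4 - 24*x^3 + 216*x^2 - 864*x + 1296 = (x - 6)^4

Eigenvalues and multiplicities (the geometric multiplicity of λ is n − rank(A − λI), which equals the number of Jordan blocks for λ):
  λ = 6: algebraic multiplicity = 4, geometric multiplicity = 3

Determining the block sizes for each eigenvalue:
  λ = 6: 3 blocks summing to 4 forces exactly one block of size 2 and the rest size 1 → block sizes [2, 1, 1]

Assembling the blocks gives a Jordan form
J =
  [6, 1, 0, 0]
  [0, 6, 0, 0]
  [0, 0, 6, 0]
  [0, 0, 0, 6]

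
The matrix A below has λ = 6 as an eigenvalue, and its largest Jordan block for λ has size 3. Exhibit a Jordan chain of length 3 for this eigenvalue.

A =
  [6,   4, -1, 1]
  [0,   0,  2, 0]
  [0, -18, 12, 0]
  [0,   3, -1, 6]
A Jordan chain for λ = 6 of length 3:
v_1 = (-3, 0, 0, 0)ᵀ
v_2 = (4, -6, -18, 3)ᵀ
v_3 = (0, 1, 0, 0)ᵀ

Let N = A − (6)·I. We want v_3 with N^3 v_3 = 0 but N^2 v_3 ≠ 0; then v_{j-1} := N · v_j for j = 3, …, 2.

Pick v_3 = (0, 1, 0, 0)ᵀ.
Then v_2 = N · v_3 = (4, -6, -18, 3)ᵀ.
Then v_1 = N · v_2 = (-3, 0, 0, 0)ᵀ.

Sanity check: (A − (6)·I) v_1 = (0, 0, 0, 0)ᵀ = 0. ✓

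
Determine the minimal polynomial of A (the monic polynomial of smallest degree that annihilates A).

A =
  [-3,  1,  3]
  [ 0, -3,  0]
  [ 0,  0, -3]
x^2 + 6*x + 9

The characteristic polynomial is χ_A(x) = (x + 3)^3, so the eigenvalues are known. The minimal polynomial is
  m_A(x) = Π_λ (x − λ)^{k_λ}
where k_λ is the size of the *largest* Jordan block for λ (equivalently, the smallest k with (A − λI)^k v = 0 for every generalised eigenvector v of λ).

  λ = -3: largest Jordan block has size 2, contributing (x + 3)^2

So m_A(x) = (x + 3)^2 = x^2 + 6*x + 9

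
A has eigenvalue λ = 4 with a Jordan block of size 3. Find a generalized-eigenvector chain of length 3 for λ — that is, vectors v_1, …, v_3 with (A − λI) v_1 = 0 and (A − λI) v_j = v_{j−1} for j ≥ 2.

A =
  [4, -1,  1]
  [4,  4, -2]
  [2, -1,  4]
A Jordan chain for λ = 4 of length 3:
v_1 = (-2, -4, -4)ᵀ
v_2 = (0, 4, 2)ᵀ
v_3 = (1, 0, 0)ᵀ

Let N = A − (4)·I. We want v_3 with N^3 v_3 = 0 but N^2 v_3 ≠ 0; then v_{j-1} := N · v_j for j = 3, …, 2.

Pick v_3 = (1, 0, 0)ᵀ.
Then v_2 = N · v_3 = (0, 4, 2)ᵀ.
Then v_1 = N · v_2 = (-2, -4, -4)ᵀ.

Sanity check: (A − (4)·I) v_1 = (0, 0, 0)ᵀ = 0. ✓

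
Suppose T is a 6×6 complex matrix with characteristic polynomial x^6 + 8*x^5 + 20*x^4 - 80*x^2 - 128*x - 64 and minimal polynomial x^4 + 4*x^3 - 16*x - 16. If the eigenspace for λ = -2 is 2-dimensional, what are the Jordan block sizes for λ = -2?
Block sizes for λ = -2: [3, 2]

Step 1 — from the characteristic polynomial, algebraic multiplicity of λ = -2 is 5. From dim ker(T − (-2)·I) = 2, there are exactly 2 Jordan blocks for λ = -2.
Step 2 — from the minimal polynomial, the factor (x + 2)^3 tells us the largest block for λ = -2 has size 3.
Step 3 — with total size 5, 2 blocks, and largest block 3, the block sizes (in nonincreasing order) are [3, 2].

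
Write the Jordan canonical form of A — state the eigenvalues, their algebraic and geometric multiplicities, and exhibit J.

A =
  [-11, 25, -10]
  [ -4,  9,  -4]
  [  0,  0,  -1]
J_2(-1) ⊕ J_1(-1)

The characteristic polynomial is
  det(x·I − A) = x^3 + 3*x^2 + 3*x + 1 = (x + 1)^3

Eigenvalues and multiplicities (the geometric multiplicity of λ is n − rank(A − λI), which equals the number of Jordan blocks for λ):
  λ = -1: algebraic multiplicity = 3, geometric multiplicity = 2

Determining the block sizes for each eigenvalue:
  λ = -1: 2 blocks summing to 3 forces exactly one block of size 2 and the rest size 1 → block sizes [2, 1]

Assembling the blocks gives a Jordan form
J =
  [-1,  1,  0]
  [ 0, -1,  0]
  [ 0,  0, -1]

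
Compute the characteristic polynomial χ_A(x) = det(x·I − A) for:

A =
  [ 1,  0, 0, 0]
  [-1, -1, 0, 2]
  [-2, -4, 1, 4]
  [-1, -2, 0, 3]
x^4 - 4*x^3 + 6*x^2 - 4*x + 1

Expanding det(x·I − A) (e.g. by cofactor expansion or by noting that A is similar to its Jordan form J, which has the same characteristic polynomial as A) gives
  χ_A(x) = x^4 - 4*x^3 + 6*x^2 - 4*x + 1
which factors as (x - 1)^4. The eigenvalues (with algebraic multiplicities) are λ = 1 with multiplicity 4.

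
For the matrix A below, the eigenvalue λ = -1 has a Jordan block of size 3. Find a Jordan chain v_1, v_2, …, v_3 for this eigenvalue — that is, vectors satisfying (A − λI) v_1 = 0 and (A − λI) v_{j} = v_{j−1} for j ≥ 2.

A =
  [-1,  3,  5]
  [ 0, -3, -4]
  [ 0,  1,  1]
A Jordan chain for λ = -1 of length 3:
v_1 = (-1, 0, 0)ᵀ
v_2 = (3, -2, 1)ᵀ
v_3 = (0, 1, 0)ᵀ

Let N = A − (-1)·I. We want v_3 with N^3 v_3 = 0 but N^2 v_3 ≠ 0; then v_{j-1} := N · v_j for j = 3, …, 2.

Pick v_3 = (0, 1, 0)ᵀ.
Then v_2 = N · v_3 = (3, -2, 1)ᵀ.
Then v_1 = N · v_2 = (-1, 0, 0)ᵀ.

Sanity check: (A − (-1)·I) v_1 = (0, 0, 0)ᵀ = 0. ✓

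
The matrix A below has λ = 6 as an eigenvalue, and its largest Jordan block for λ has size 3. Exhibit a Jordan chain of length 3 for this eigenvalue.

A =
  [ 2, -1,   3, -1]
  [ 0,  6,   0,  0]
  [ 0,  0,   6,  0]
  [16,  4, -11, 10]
A Jordan chain for λ = 6 of length 3:
v_1 = (-1, 0, 0, 4)ᵀ
v_2 = (3, 0, 0, -11)ᵀ
v_3 = (0, 0, 1, 0)ᵀ

Let N = A − (6)·I. We want v_3 with N^3 v_3 = 0 but N^2 v_3 ≠ 0; then v_{j-1} := N · v_j for j = 3, …, 2.

Pick v_3 = (0, 0, 1, 0)ᵀ.
Then v_2 = N · v_3 = (3, 0, 0, -11)ᵀ.
Then v_1 = N · v_2 = (-1, 0, 0, 4)ᵀ.

Sanity check: (A − (6)·I) v_1 = (0, 0, 0, 0)ᵀ = 0. ✓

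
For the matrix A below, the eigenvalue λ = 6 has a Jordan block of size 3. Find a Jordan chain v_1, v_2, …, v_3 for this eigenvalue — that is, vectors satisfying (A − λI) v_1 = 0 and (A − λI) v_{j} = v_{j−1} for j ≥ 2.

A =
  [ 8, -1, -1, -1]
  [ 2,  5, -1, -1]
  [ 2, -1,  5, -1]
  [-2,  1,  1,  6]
A Jordan chain for λ = 6 of length 3:
v_1 = (2, 2, 2, 0)ᵀ
v_2 = (2, 2, 2, -2)ᵀ
v_3 = (1, 0, 0, 0)ᵀ

Let N = A − (6)·I. We want v_3 with N^3 v_3 = 0 but N^2 v_3 ≠ 0; then v_{j-1} := N · v_j for j = 3, …, 2.

Pick v_3 = (1, 0, 0, 0)ᵀ.
Then v_2 = N · v_3 = (2, 2, 2, -2)ᵀ.
Then v_1 = N · v_2 = (2, 2, 2, 0)ᵀ.

Sanity check: (A − (6)·I) v_1 = (0, 0, 0, 0)ᵀ = 0. ✓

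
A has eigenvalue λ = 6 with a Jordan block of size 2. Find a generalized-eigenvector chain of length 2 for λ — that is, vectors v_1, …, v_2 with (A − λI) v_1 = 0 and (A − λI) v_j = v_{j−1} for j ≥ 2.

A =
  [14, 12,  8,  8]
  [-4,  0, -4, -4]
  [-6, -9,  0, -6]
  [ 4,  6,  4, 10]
A Jordan chain for λ = 6 of length 2:
v_1 = (8, -4, -6, 4)ᵀ
v_2 = (1, 0, 0, 0)ᵀ

Let N = A − (6)·I. We want v_2 with N^2 v_2 = 0 but N^1 v_2 ≠ 0; then v_{j-1} := N · v_j for j = 2, …, 2.

Pick v_2 = (1, 0, 0, 0)ᵀ.
Then v_1 = N · v_2 = (8, -4, -6, 4)ᵀ.

Sanity check: (A − (6)·I) v_1 = (0, 0, 0, 0)ᵀ = 0. ✓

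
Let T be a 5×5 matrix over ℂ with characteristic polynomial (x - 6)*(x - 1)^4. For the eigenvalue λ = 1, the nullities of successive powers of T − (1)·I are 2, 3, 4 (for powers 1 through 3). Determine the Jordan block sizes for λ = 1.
Block sizes for λ = 1: [3, 1]

From the dimensions of kernels of powers, the number of Jordan blocks of size at least j is d_j − d_{j−1} where d_j = dim ker(N^j) (with d_0 = 0). Computing the differences gives [2, 1, 1].
The number of blocks of size exactly k is (#blocks of size ≥ k) − (#blocks of size ≥ k + 1), so the partition is: 1 block(s) of size 1, 1 block(s) of size 3.
In nonincreasing order the block sizes are [3, 1].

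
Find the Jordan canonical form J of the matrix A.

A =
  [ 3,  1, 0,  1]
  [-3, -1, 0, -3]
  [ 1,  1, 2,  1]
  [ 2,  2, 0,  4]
J_2(2) ⊕ J_1(2) ⊕ J_1(2)

The characteristic polynomial is
  det(x·I − A) = x^4 - 8*x^3 + 24*x^2 - 32*x + 16 = (x - 2)^4

Eigenvalues and multiplicities (the geometric multiplicity of λ is n − rank(A − λI), which equals the number of Jordan blocks for λ):
  λ = 2: algebraic multiplicity = 4, geometric multiplicity = 3

Determining the block sizes for each eigenvalue:
  λ = 2: 3 blocks summing to 4 forces exactly one block of size 2 and the rest size 1 → block sizes [2, 1, 1]

Assembling the blocks gives a Jordan form
J =
  [2, 1, 0, 0]
  [0, 2, 0, 0]
  [0, 0, 2, 0]
  [0, 0, 0, 2]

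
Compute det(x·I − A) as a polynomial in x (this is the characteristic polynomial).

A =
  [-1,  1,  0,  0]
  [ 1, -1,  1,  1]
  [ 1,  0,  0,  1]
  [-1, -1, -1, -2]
x^4 + 4*x^3 + 6*x^2 + 4*x + 1

Expanding det(x·I − A) (e.g. by cofactor expansion or by noting that A is similar to its Jordan form J, which has the same characteristic polynomial as A) gives
  χ_A(x) = x^4 + 4*x^3 + 6*x^2 + 4*x + 1
which factors as (x + 1)^4. The eigenvalues (with algebraic multiplicities) are λ = -1 with multiplicity 4.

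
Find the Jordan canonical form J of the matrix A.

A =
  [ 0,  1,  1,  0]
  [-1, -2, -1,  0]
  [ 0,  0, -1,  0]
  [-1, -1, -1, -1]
J_2(-1) ⊕ J_1(-1) ⊕ J_1(-1)

The characteristic polynomial is
  det(x·I − A) = x^4 + 4*x^3 + 6*x^2 + 4*x + 1 = (x + 1)^4

Eigenvalues and multiplicities (the geometric multiplicity of λ is n − rank(A − λI), which equals the number of Jordan blocks for λ):
  λ = -1: algebraic multiplicity = 4, geometric multiplicity = 3

Determining the block sizes for each eigenvalue:
  λ = -1: 3 blocks summing to 4 forces exactly one block of size 2 and the rest size 1 → block sizes [2, 1, 1]

Assembling the blocks gives a Jordan form
J =
  [-1,  1,  0,  0]
  [ 0, -1,  0,  0]
  [ 0,  0, -1,  0]
  [ 0,  0,  0, -1]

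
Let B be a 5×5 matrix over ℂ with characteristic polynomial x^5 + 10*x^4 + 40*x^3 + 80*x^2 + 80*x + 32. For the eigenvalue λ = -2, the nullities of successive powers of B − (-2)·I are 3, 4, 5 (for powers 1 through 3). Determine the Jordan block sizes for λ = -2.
Block sizes for λ = -2: [3, 1, 1]

From the dimensions of kernels of powers, the number of Jordan blocks of size at least j is d_j − d_{j−1} where d_j = dim ker(N^j) (with d_0 = 0). Computing the differences gives [3, 1, 1].
The number of blocks of size exactly k is (#blocks of size ≥ k) − (#blocks of size ≥ k + 1), so the partition is: 2 block(s) of size 1, 1 block(s) of size 3.
In nonincreasing order the block sizes are [3, 1, 1].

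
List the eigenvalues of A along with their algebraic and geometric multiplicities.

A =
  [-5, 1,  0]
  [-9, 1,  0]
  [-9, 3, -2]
λ = -2: alg = 3, geom = 2

Step 1 — factor the characteristic polynomial to read off the algebraic multiplicities:
  χ_A(x) = (x + 2)^3

Step 2 — compute geometric multiplicities via the rank-nullity identity g(λ) = n − rank(A − λI):
  rank(A − (-2)·I) = 1, so dim ker(A − (-2)·I) = n − 1 = 2

Summary:
  λ = -2: algebraic multiplicity = 3, geometric multiplicity = 2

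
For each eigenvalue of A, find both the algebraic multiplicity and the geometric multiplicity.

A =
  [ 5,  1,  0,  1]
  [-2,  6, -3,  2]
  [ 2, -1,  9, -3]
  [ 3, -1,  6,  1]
λ = 5: alg = 3, geom = 1; λ = 6: alg = 1, geom = 1

Step 1 — factor the characteristic polynomial to read off the algebraic multiplicities:
  χ_A(x) = (x - 6)*(x - 5)^3

Step 2 — compute geometric multiplicities via the rank-nullity identity g(λ) = n − rank(A − λI):
  rank(A − (5)·I) = 3, so dim ker(A − (5)·I) = n − 3 = 1
  rank(A − (6)·I) = 3, so dim ker(A − (6)·I) = n − 3 = 1

Summary:
  λ = 5: algebraic multiplicity = 3, geometric multiplicity = 1
  λ = 6: algebraic multiplicity = 1, geometric multiplicity = 1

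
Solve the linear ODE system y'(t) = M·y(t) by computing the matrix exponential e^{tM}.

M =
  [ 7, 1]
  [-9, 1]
e^{tM} =
  [3*t*exp(4*t) + exp(4*t), t*exp(4*t)]
  [-9*t*exp(4*t), -3*t*exp(4*t) + exp(4*t)]

Strategy: write M = P · J · P⁻¹ where J is a Jordan canonical form, so e^{tM} = P · e^{tJ} · P⁻¹, and e^{tJ} can be computed block-by-block.

M has Jordan form
J =
  [4, 1]
  [0, 4]
(up to reordering of blocks).

Per-block formulas:
  For a 2×2 Jordan block J_2(4): exp(t · J_2(4)) = e^(4t)·(I + t·N), where N is the 2×2 nilpotent shift.

After assembling e^{tJ} and conjugating by P, we get:

e^{tM} =
  [3*t*exp(4*t) + exp(4*t), t*exp(4*t)]
  [-9*t*exp(4*t), -3*t*exp(4*t) + exp(4*t)]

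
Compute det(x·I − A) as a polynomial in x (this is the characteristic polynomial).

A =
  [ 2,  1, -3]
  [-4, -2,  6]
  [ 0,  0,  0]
x^3

Expanding det(x·I − A) (e.g. by cofactor expansion or by noting that A is similar to its Jordan form J, which has the same characteristic polynomial as A) gives
  χ_A(x) = x^3
which factors as x^3. The eigenvalues (with algebraic multiplicities) are λ = 0 with multiplicity 3.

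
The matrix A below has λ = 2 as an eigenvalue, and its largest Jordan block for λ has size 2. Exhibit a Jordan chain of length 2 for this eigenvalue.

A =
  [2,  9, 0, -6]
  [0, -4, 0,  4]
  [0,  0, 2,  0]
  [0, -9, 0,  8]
A Jordan chain for λ = 2 of length 2:
v_1 = (9, -6, 0, -9)ᵀ
v_2 = (0, 1, 0, 0)ᵀ

Let N = A − (2)·I. We want v_2 with N^2 v_2 = 0 but N^1 v_2 ≠ 0; then v_{j-1} := N · v_j for j = 2, …, 2.

Pick v_2 = (0, 1, 0, 0)ᵀ.
Then v_1 = N · v_2 = (9, -6, 0, -9)ᵀ.

Sanity check: (A − (2)·I) v_1 = (0, 0, 0, 0)ᵀ = 0. ✓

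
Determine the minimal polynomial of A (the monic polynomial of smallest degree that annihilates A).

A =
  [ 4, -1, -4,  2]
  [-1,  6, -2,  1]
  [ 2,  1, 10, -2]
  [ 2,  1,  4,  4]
x^3 - 18*x^2 + 108*x - 216

The characteristic polynomial is χ_A(x) = (x - 6)^4, so the eigenvalues are known. The minimal polynomial is
  m_A(x) = Π_λ (x − λ)^{k_λ}
where k_λ is the size of the *largest* Jordan block for λ (equivalently, the smallest k with (A − λI)^k v = 0 for every generalised eigenvector v of λ).

  λ = 6: largest Jordan block has size 3, contributing (x − 6)^3

So m_A(x) = (x - 6)^3 = x^3 - 18*x^2 + 108*x - 216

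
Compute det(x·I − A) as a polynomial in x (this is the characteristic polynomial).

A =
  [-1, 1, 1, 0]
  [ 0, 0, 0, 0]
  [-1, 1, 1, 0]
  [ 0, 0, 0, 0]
x^4

Expanding det(x·I − A) (e.g. by cofactor expansion or by noting that A is similar to its Jordan form J, which has the same characteristic polynomial as A) gives
  χ_A(x) = x^4
which factors as x^4. The eigenvalues (with algebraic multiplicities) are λ = 0 with multiplicity 4.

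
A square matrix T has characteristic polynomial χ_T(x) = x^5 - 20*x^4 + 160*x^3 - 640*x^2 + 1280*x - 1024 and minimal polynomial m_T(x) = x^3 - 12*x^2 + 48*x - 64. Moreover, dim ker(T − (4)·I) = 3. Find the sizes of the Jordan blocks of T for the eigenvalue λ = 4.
Block sizes for λ = 4: [3, 1, 1]

Step 1 — from the characteristic polynomial, algebraic multiplicity of λ = 4 is 5. From dim ker(T − (4)·I) = 3, there are exactly 3 Jordan blocks for λ = 4.
Step 2 — from the minimal polynomial, the factor (x − 4)^3 tells us the largest block for λ = 4 has size 3.
Step 3 — with total size 5, 3 blocks, and largest block 3, the block sizes (in nonincreasing order) are [3, 1, 1].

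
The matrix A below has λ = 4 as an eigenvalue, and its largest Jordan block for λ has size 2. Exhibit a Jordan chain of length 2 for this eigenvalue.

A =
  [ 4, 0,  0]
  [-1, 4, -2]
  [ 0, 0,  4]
A Jordan chain for λ = 4 of length 2:
v_1 = (0, -1, 0)ᵀ
v_2 = (1, 0, 0)ᵀ

Let N = A − (4)·I. We want v_2 with N^2 v_2 = 0 but N^1 v_2 ≠ 0; then v_{j-1} := N · v_j for j = 2, …, 2.

Pick v_2 = (1, 0, 0)ᵀ.
Then v_1 = N · v_2 = (0, -1, 0)ᵀ.

Sanity check: (A − (4)·I) v_1 = (0, 0, 0)ᵀ = 0. ✓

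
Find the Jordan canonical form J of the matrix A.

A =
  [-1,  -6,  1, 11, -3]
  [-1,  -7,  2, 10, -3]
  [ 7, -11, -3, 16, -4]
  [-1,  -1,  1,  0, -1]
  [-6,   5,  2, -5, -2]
J_3(-3) ⊕ J_2(-2)

The characteristic polynomial is
  det(x·I − A) = x^5 + 13*x^4 + 67*x^3 + 171*x^2 + 216*x + 108 = (x + 2)^2*(x + 3)^3

Eigenvalues and multiplicities (the geometric multiplicity of λ is n − rank(A − λI), which equals the number of Jordan blocks for λ):
  λ = -3: algebraic multiplicity = 3, geometric multiplicity = 1
  λ = -2: algebraic multiplicity = 2, geometric multiplicity = 1

Determining the block sizes for each eigenvalue:
  λ = -3: one block (gm = 1), so the single block has size am = 3 → block sizes [3]
  λ = -2: one block (gm = 1), so the single block has size am = 2 → block sizes [2]

Assembling the blocks gives a Jordan form
J =
  [-3,  1,  0,  0,  0]
  [ 0, -3,  1,  0,  0]
  [ 0,  0, -3,  0,  0]
  [ 0,  0,  0, -2,  1]
  [ 0,  0,  0,  0, -2]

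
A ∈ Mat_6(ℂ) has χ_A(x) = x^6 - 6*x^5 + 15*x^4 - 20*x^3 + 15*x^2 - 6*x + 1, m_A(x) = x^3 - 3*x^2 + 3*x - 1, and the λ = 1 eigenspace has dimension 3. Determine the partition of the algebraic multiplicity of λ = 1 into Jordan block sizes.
Block sizes for λ = 1: [3, 2, 1]

Step 1 — from the characteristic polynomial, algebraic multiplicity of λ = 1 is 6. From dim ker(A − (1)·I) = 3, there are exactly 3 Jordan blocks for λ = 1.
Step 2 — from the minimal polynomial, the factor (x − 1)^3 tells us the largest block for λ = 1 has size 3.
Step 3 — with total size 6, 3 blocks, and largest block 3, the block sizes (in nonincreasing order) are [3, 2, 1].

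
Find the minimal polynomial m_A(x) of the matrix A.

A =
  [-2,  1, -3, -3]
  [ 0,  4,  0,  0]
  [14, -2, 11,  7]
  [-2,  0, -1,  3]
x^2 - 8*x + 16

The characteristic polynomial is χ_A(x) = (x - 4)^4, so the eigenvalues are known. The minimal polynomial is
  m_A(x) = Π_λ (x − λ)^{k_λ}
where k_λ is the size of the *largest* Jordan block for λ (equivalently, the smallest k with (A − λI)^k v = 0 for every generalised eigenvector v of λ).

  λ = 4: largest Jordan block has size 2, contributing (x − 4)^2

So m_A(x) = (x - 4)^2 = x^2 - 8*x + 16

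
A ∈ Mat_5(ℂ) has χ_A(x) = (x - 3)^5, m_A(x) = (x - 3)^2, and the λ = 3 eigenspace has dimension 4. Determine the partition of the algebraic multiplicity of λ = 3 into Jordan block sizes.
Block sizes for λ = 3: [2, 1, 1, 1]

Step 1 — from the characteristic polynomial, algebraic multiplicity of λ = 3 is 5. From dim ker(A − (3)·I) = 4, there are exactly 4 Jordan blocks for λ = 3.
Step 2 — from the minimal polynomial, the factor (x − 3)^2 tells us the largest block for λ = 3 has size 2.
Step 3 — with total size 5, 4 blocks, and largest block 2, the block sizes (in nonincreasing order) are [2, 1, 1, 1].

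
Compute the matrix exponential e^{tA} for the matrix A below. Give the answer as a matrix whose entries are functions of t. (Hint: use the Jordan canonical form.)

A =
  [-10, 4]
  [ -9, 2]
e^{tA} =
  [-6*t*exp(-4*t) + exp(-4*t), 4*t*exp(-4*t)]
  [-9*t*exp(-4*t), 6*t*exp(-4*t) + exp(-4*t)]

Strategy: write A = P · J · P⁻¹ where J is a Jordan canonical form, so e^{tA} = P · e^{tJ} · P⁻¹, and e^{tJ} can be computed block-by-block.

A has Jordan form
J =
  [-4,  1]
  [ 0, -4]
(up to reordering of blocks).

Per-block formulas:
  For a 2×2 Jordan block J_2(-4): exp(t · J_2(-4)) = e^(-4t)·(I + t·N), where N is the 2×2 nilpotent shift.

After assembling e^{tJ} and conjugating by P, we get:

e^{tA} =
  [-6*t*exp(-4*t) + exp(-4*t), 4*t*exp(-4*t)]
  [-9*t*exp(-4*t), 6*t*exp(-4*t) + exp(-4*t)]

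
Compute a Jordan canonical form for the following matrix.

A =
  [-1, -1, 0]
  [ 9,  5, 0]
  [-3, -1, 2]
J_2(2) ⊕ J_1(2)

The characteristic polynomial is
  det(x·I − A) = x^3 - 6*x^2 + 12*x - 8 = (x - 2)^3

Eigenvalues and multiplicities (the geometric multiplicity of λ is n − rank(A − λI), which equals the number of Jordan blocks for λ):
  λ = 2: algebraic multiplicity = 3, geometric multiplicity = 2

Determining the block sizes for each eigenvalue:
  λ = 2: 2 blocks summing to 3 forces exactly one block of size 2 and the rest size 1 → block sizes [2, 1]

Assembling the blocks gives a Jordan form
J =
  [2, 1, 0]
  [0, 2, 0]
  [0, 0, 2]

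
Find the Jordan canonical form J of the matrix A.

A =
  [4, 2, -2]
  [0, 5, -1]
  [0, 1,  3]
J_2(4) ⊕ J_1(4)

The characteristic polynomial is
  det(x·I − A) = x^3 - 12*x^2 + 48*x - 64 = (x - 4)^3

Eigenvalues and multiplicities (the geometric multiplicity of λ is n − rank(A − λI), which equals the number of Jordan blocks for λ):
  λ = 4: algebraic multiplicity = 3, geometric multiplicity = 2

Determining the block sizes for each eigenvalue:
  λ = 4: 2 blocks summing to 3 forces exactly one block of size 2 and the rest size 1 → block sizes [2, 1]

Assembling the blocks gives a Jordan form
J =
  [4, 1, 0]
  [0, 4, 0]
  [0, 0, 4]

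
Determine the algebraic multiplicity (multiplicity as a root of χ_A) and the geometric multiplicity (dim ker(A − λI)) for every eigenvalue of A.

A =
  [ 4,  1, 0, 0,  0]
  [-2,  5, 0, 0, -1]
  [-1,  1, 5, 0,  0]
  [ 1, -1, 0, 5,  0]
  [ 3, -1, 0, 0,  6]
λ = 5: alg = 5, geom = 3

Step 1 — factor the characteristic polynomial to read off the algebraic multiplicities:
  χ_A(x) = (x - 5)^5

Step 2 — compute geometric multiplicities via the rank-nullity identity g(λ) = n − rank(A − λI):
  rank(A − (5)·I) = 2, so dim ker(A − (5)·I) = n − 2 = 3

Summary:
  λ = 5: algebraic multiplicity = 5, geometric multiplicity = 3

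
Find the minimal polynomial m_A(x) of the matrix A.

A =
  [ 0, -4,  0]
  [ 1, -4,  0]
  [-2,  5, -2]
x^3 + 6*x^2 + 12*x + 8

The characteristic polynomial is χ_A(x) = (x + 2)^3, so the eigenvalues are known. The minimal polynomial is
  m_A(x) = Π_λ (x − λ)^{k_λ}
where k_λ is the size of the *largest* Jordan block for λ (equivalently, the smallest k with (A − λI)^k v = 0 for every generalised eigenvector v of λ).

  λ = -2: largest Jordan block has size 3, contributing (x + 2)^3

So m_A(x) = (x + 2)^3 = x^3 + 6*x^2 + 12*x + 8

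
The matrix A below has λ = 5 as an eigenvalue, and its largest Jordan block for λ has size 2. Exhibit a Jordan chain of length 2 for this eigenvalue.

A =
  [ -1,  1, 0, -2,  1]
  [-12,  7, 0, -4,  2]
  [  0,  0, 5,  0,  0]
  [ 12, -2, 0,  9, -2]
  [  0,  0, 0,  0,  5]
A Jordan chain for λ = 5 of length 2:
v_1 = (-6, -12, 0, 12, 0)ᵀ
v_2 = (1, 0, 0, 0, 0)ᵀ

Let N = A − (5)·I. We want v_2 with N^2 v_2 = 0 but N^1 v_2 ≠ 0; then v_{j-1} := N · v_j for j = 2, …, 2.

Pick v_2 = (1, 0, 0, 0, 0)ᵀ.
Then v_1 = N · v_2 = (-6, -12, 0, 12, 0)ᵀ.

Sanity check: (A − (5)·I) v_1 = (0, 0, 0, 0, 0)ᵀ = 0. ✓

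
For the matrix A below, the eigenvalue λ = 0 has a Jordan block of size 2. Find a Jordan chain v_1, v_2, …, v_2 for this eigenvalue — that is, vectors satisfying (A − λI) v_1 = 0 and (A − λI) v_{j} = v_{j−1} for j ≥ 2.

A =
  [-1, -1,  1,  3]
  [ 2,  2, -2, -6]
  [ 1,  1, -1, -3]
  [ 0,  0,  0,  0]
A Jordan chain for λ = 0 of length 2:
v_1 = (-1, 2, 1, 0)ᵀ
v_2 = (1, 0, 0, 0)ᵀ

Let N = A − (0)·I. We want v_2 with N^2 v_2 = 0 but N^1 v_2 ≠ 0; then v_{j-1} := N · v_j for j = 2, …, 2.

Pick v_2 = (1, 0, 0, 0)ᵀ.
Then v_1 = N · v_2 = (-1, 2, 1, 0)ᵀ.

Sanity check: (A − (0)·I) v_1 = (0, 0, 0, 0)ᵀ = 0. ✓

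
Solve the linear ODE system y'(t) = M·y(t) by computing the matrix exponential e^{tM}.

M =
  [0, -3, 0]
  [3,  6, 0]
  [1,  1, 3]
e^{tM} =
  [-3*t*exp(3*t) + exp(3*t), -3*t*exp(3*t), 0]
  [3*t*exp(3*t), 3*t*exp(3*t) + exp(3*t), 0]
  [t*exp(3*t), t*exp(3*t), exp(3*t)]

Strategy: write M = P · J · P⁻¹ where J is a Jordan canonical form, so e^{tM} = P · e^{tJ} · P⁻¹, and e^{tJ} can be computed block-by-block.

M has Jordan form
J =
  [3, 1, 0]
  [0, 3, 0]
  [0, 0, 3]
(up to reordering of blocks).

Per-block formulas:
  For a 1×1 block at λ = 3: exp(t · [3]) = [e^(3t)].
  For a 2×2 Jordan block J_2(3): exp(t · J_2(3)) = e^(3t)·(I + t·N), where N is the 2×2 nilpotent shift.

After assembling e^{tJ} and conjugating by P, we get:

e^{tM} =
  [-3*t*exp(3*t) + exp(3*t), -3*t*exp(3*t), 0]
  [3*t*exp(3*t), 3*t*exp(3*t) + exp(3*t), 0]
  [t*exp(3*t), t*exp(3*t), exp(3*t)]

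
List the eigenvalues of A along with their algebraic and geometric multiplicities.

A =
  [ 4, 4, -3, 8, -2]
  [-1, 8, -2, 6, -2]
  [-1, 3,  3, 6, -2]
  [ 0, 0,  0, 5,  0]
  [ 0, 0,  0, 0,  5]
λ = 5: alg = 5, geom = 3

Step 1 — factor the characteristic polynomial to read off the algebraic multiplicities:
  χ_A(x) = (x - 5)^5

Step 2 — compute geometric multiplicities via the rank-nullity identity g(λ) = n − rank(A − λI):
  rank(A − (5)·I) = 2, so dim ker(A − (5)·I) = n − 2 = 3

Summary:
  λ = 5: algebraic multiplicity = 5, geometric multiplicity = 3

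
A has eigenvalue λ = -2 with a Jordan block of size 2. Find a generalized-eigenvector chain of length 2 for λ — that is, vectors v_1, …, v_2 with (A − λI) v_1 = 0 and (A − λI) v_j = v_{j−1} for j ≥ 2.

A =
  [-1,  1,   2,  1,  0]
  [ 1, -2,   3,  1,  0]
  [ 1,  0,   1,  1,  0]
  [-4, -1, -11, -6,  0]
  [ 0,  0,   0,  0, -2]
A Jordan chain for λ = -2 of length 2:
v_1 = (1, 1, 1, -4, 0)ᵀ
v_2 = (1, 0, 0, 0, 0)ᵀ

Let N = A − (-2)·I. We want v_2 with N^2 v_2 = 0 but N^1 v_2 ≠ 0; then v_{j-1} := N · v_j for j = 2, …, 2.

Pick v_2 = (1, 0, 0, 0, 0)ᵀ.
Then v_1 = N · v_2 = (1, 1, 1, -4, 0)ᵀ.

Sanity check: (A − (-2)·I) v_1 = (0, 0, 0, 0, 0)ᵀ = 0. ✓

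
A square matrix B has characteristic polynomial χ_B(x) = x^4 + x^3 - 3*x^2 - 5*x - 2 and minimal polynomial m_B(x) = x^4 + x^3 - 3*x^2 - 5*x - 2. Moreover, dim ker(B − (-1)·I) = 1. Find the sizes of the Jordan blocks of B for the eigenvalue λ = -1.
Block sizes for λ = -1: [3]

Step 1 — from the characteristic polynomial, algebraic multiplicity of λ = -1 is 3. From dim ker(B − (-1)·I) = 1, there are exactly 1 Jordan blocks for λ = -1.
Step 2 — from the minimal polynomial, the factor (x + 1)^3 tells us the largest block for λ = -1 has size 3.
Step 3 — with total size 3, 1 blocks, and largest block 3, the block sizes (in nonincreasing order) are [3].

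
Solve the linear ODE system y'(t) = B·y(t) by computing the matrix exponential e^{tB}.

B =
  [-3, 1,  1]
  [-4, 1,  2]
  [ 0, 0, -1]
e^{tB} =
  [-2*t*exp(-t) + exp(-t), t*exp(-t), t*exp(-t)]
  [-4*t*exp(-t), 2*t*exp(-t) + exp(-t), 2*t*exp(-t)]
  [0, 0, exp(-t)]

Strategy: write B = P · J · P⁻¹ where J is a Jordan canonical form, so e^{tB} = P · e^{tJ} · P⁻¹, and e^{tJ} can be computed block-by-block.

B has Jordan form
J =
  [-1,  1,  0]
  [ 0, -1,  0]
  [ 0,  0, -1]
(up to reordering of blocks).

Per-block formulas:
  For a 1×1 block at λ = -1: exp(t · [-1]) = [e^(-1t)].
  For a 2×2 Jordan block J_2(-1): exp(t · J_2(-1)) = e^(-1t)·(I + t·N), where N is the 2×2 nilpotent shift.

After assembling e^{tJ} and conjugating by P, we get:

e^{tB} =
  [-2*t*exp(-t) + exp(-t), t*exp(-t), t*exp(-t)]
  [-4*t*exp(-t), 2*t*exp(-t) + exp(-t), 2*t*exp(-t)]
  [0, 0, exp(-t)]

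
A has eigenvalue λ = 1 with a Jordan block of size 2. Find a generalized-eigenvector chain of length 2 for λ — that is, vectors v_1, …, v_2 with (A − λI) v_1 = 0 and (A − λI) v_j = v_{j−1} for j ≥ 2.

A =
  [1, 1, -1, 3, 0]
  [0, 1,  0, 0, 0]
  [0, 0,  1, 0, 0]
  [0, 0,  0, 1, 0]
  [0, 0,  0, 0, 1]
A Jordan chain for λ = 1 of length 2:
v_1 = (1, 0, 0, 0, 0)ᵀ
v_2 = (0, 1, 0, 0, 0)ᵀ

Let N = A − (1)·I. We want v_2 with N^2 v_2 = 0 but N^1 v_2 ≠ 0; then v_{j-1} := N · v_j for j = 2, …, 2.

Pick v_2 = (0, 1, 0, 0, 0)ᵀ.
Then v_1 = N · v_2 = (1, 0, 0, 0, 0)ᵀ.

Sanity check: (A − (1)·I) v_1 = (0, 0, 0, 0, 0)ᵀ = 0. ✓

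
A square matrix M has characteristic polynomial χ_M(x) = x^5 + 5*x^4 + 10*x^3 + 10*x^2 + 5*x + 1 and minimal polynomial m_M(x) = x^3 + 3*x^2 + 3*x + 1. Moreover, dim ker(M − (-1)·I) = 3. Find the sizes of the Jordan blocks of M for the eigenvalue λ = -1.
Block sizes for λ = -1: [3, 1, 1]

Step 1 — from the characteristic polynomial, algebraic multiplicity of λ = -1 is 5. From dim ker(M − (-1)·I) = 3, there are exactly 3 Jordan blocks for λ = -1.
Step 2 — from the minimal polynomial, the factor (x + 1)^3 tells us the largest block for λ = -1 has size 3.
Step 3 — with total size 5, 3 blocks, and largest block 3, the block sizes (in nonincreasing order) are [3, 1, 1].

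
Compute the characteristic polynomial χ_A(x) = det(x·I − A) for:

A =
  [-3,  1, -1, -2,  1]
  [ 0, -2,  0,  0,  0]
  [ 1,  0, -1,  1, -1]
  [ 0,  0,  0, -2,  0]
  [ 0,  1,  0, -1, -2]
x^5 + 10*x^4 + 40*x^3 + 80*x^2 + 80*x + 32

Expanding det(x·I − A) (e.g. by cofactor expansion or by noting that A is similar to its Jordan form J, which has the same characteristic polynomial as A) gives
  χ_A(x) = x^5 + 10*x^4 + 40*x^3 + 80*x^2 + 80*x + 32
which factors as (x + 2)^5. The eigenvalues (with algebraic multiplicities) are λ = -2 with multiplicity 5.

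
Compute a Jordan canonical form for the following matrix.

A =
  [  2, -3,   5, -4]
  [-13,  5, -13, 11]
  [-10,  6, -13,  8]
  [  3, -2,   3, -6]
J_3(-3) ⊕ J_1(-3)

The characteristic polynomial is
  det(x·I − A) = x^4 + 12*x^3 + 54*x^2 + 108*x + 81 = (x + 3)^4

Eigenvalues and multiplicities (the geometric multiplicity of λ is n − rank(A − λI), which equals the number of Jordan blocks for λ):
  λ = -3: algebraic multiplicity = 4, geometric multiplicity = 2

Determining the block sizes for each eigenvalue:
  λ = -3: with am = 4 and gm = 2, the partition is not yet determined (e.g. several partitions of 4 into 2 parts exist). Let N = A − (-3)·I. Computing rank(N^1) = 2, rank(N^2) = 1, rank(N^3) = 0; the number of blocks of size ≥ j is rank(N^{j−1}) − rank(N^j), giving [2, 1, 1]. So we have 1 block(s) of size 3, 1 block(s) of size 1 → block sizes [3, 1]

Assembling the blocks gives a Jordan form
J =
  [-3,  1,  0,  0]
  [ 0, -3,  1,  0]
  [ 0,  0, -3,  0]
  [ 0,  0,  0, -3]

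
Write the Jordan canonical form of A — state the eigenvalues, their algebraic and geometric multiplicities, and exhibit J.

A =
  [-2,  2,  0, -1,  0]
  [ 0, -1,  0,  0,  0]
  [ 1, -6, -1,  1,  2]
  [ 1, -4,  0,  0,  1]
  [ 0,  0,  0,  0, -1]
J_3(-1) ⊕ J_1(-1) ⊕ J_1(-1)

The characteristic polynomial is
  det(x·I − A) = x^5 + 5*x^4 + 10*x^3 + 10*x^2 + 5*x + 1 = (x + 1)^5

Eigenvalues and multiplicities (the geometric multiplicity of λ is n − rank(A − λI), which equals the number of Jordan blocks for λ):
  λ = -1: algebraic multiplicity = 5, geometric multiplicity = 3

Determining the block sizes for each eigenvalue:
  λ = -1: with am = 5 and gm = 3, the partition is not yet determined (e.g. several partitions of 5 into 3 parts exist). Let N = A − (-1)·I. Computing rank(N^1) = 2, rank(N^2) = 1, rank(N^3) = 0; the number of blocks of size ≥ j is rank(N^{j−1}) − rank(N^j), giving [3, 1, 1]. So we have 1 block(s) of size 3, 2 block(s) of size 1 → block sizes [3, 1, 1]

Assembling the blocks gives a Jordan form
J =
  [-1,  1,  0,  0,  0]
  [ 0, -1,  1,  0,  0]
  [ 0,  0, -1,  0,  0]
  [ 0,  0,  0, -1,  0]
  [ 0,  0,  0,  0, -1]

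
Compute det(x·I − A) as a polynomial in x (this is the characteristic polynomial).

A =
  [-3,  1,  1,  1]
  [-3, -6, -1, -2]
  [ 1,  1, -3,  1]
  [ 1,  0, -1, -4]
x^4 + 16*x^3 + 96*x^2 + 256*x + 256

Expanding det(x·I − A) (e.g. by cofactor expansion or by noting that A is similar to its Jordan form J, which has the same characteristic polynomial as A) gives
  χ_A(x) = x^4 + 16*x^3 + 96*x^2 + 256*x + 256
which factors as (x + 4)^4. The eigenvalues (with algebraic multiplicities) are λ = -4 with multiplicity 4.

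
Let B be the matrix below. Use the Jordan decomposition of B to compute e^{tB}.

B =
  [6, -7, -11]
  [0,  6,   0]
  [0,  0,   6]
e^{tB} =
  [exp(6*t), -7*t*exp(6*t), -11*t*exp(6*t)]
  [0, exp(6*t), 0]
  [0, 0, exp(6*t)]

Strategy: write B = P · J · P⁻¹ where J is a Jordan canonical form, so e^{tB} = P · e^{tJ} · P⁻¹, and e^{tJ} can be computed block-by-block.

B has Jordan form
J =
  [6, 1, 0]
  [0, 6, 0]
  [0, 0, 6]
(up to reordering of blocks).

Per-block formulas:
  For a 1×1 block at λ = 6: exp(t · [6]) = [e^(6t)].
  For a 2×2 Jordan block J_2(6): exp(t · J_2(6)) = e^(6t)·(I + t·N), where N is the 2×2 nilpotent shift.

After assembling e^{tJ} and conjugating by P, we get:

e^{tB} =
  [exp(6*t), -7*t*exp(6*t), -11*t*exp(6*t)]
  [0, exp(6*t), 0]
  [0, 0, exp(6*t)]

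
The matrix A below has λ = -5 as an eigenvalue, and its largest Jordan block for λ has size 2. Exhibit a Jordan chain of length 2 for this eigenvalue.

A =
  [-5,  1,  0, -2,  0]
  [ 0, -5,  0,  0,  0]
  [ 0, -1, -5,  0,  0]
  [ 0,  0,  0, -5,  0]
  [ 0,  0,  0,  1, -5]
A Jordan chain for λ = -5 of length 2:
v_1 = (1, 0, -1, 0, 0)ᵀ
v_2 = (0, 1, 0, 0, 0)ᵀ

Let N = A − (-5)·I. We want v_2 with N^2 v_2 = 0 but N^1 v_2 ≠ 0; then v_{j-1} := N · v_j for j = 2, …, 2.

Pick v_2 = (0, 1, 0, 0, 0)ᵀ.
Then v_1 = N · v_2 = (1, 0, -1, 0, 0)ᵀ.

Sanity check: (A − (-5)·I) v_1 = (0, 0, 0, 0, 0)ᵀ = 0. ✓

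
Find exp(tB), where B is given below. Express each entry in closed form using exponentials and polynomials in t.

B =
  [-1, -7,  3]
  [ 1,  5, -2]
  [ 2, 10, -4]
e^{tB} =
  [1 - t, t^2 - 7*t, -t^2/2 + 3*t]
  [t, -t^2 + 5*t + 1, t^2/2 - 2*t]
  [2*t, -2*t^2 + 10*t, t^2 - 4*t + 1]

Strategy: write B = P · J · P⁻¹ where J is a Jordan canonical form, so e^{tB} = P · e^{tJ} · P⁻¹, and e^{tJ} can be computed block-by-block.

B has Jordan form
J =
  [0, 1, 0]
  [0, 0, 1]
  [0, 0, 0]
(up to reordering of blocks).

Per-block formulas:
  For a 3×3 Jordan block J_3(0): exp(t · J_3(0)) = e^(0t)·(I + t·N + (t^2/2)·N^2), where N is the 3×3 nilpotent shift.

After assembling e^{tJ} and conjugating by P, we get:

e^{tB} =
  [1 - t, t^2 - 7*t, -t^2/2 + 3*t]
  [t, -t^2 + 5*t + 1, t^2/2 - 2*t]
  [2*t, -2*t^2 + 10*t, t^2 - 4*t + 1]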